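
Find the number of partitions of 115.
1064144451

p(n) counts ways to write n as a sum of positive integers (order ignored).
Euler's pentagonal recurrence: p(k) = p(k-1) + p(k-2) - p(k-5) - p(k-7) + p(k-12) + p(k-15) - ... (offsets j(3j∓1)/2, signs ++--, p(0)=1, p(<0)=0).
DP table for k = 0..114: p(0)=1, p(1)=1, p(2)=2, p(3)=3, p(4)=5, p(5)=7, p(6)=11, p(7)=15, p(8)=22, p(9)=30, p(10)=42, p(11)=56, p(12)=77, p(13)=101, p(14)=135, p(15)=176, p(16)=231, p(17)=297, p(18)=385, p(19)=490, p(20)=627, p(21)=792, p(22)=1002, p(23)=1255, p(24)=1575, p(25)=1958, p(26)=2436, p(27)=3010, p(28)=3718, p(29)=4565, p(30)=5604, p(31)=6842, p(32)=8349, p(33)=10143, p(34)=12310, p(35)=14883, p(36)=17977, p(37)=21637, p(38)=26015, p(39)=31185, p(40)=37338, p(41)=44583, p(42)=53174, p(43)=63261, p(44)=75175, p(45)=89134, p(46)=105558, p(47)=124754, p(48)=147273, p(49)=173525, p(50)=204226, p(51)=239943, p(52)=281589, p(53)=329931, p(54)=386155, p(55)=451276, p(56)=526823, p(57)=614154, p(58)=715220, p(59)=831820, p(60)=966467, p(61)=1121505, p(62)=1300156, p(63)=1505499, p(64)=1741630, p(65)=2012558, p(66)=2323520, p(67)=2679689, p(68)=3087735, p(69)=3554345, p(70)=4087968, p(71)=4697205, p(72)=5392783, p(73)=6185689, p(74)=7089500, p(75)=8118264, p(76)=9289091, p(77)=10619863, p(78)=12132164, p(79)=13848650, p(80)=15796476, p(81)=18004327, p(82)=20506255, p(83)=23338469, p(84)=26543660, p(85)=30167357, p(86)=34262962, p(87)=38887673, p(88)=44108109, p(89)=49995925, p(90)=56634173, p(91)=64112359, p(92)=72533807, p(93)=82010177, p(94)=92669720, p(95)=104651419, p(96)=118114304, p(97)=133230930, p(98)=150198136, p(99)=169229875, p(100)=190569292, p(101)=214481126, p(102)=241265379, p(103)=271248950, p(104)=304801365, p(105)=342325709, p(106)=384276336, p(107)=431149389, p(108)=483502844, p(109)=541946240, p(110)=607163746, p(111)=679903203, p(112)=761002156, p(113)=851376628, p(114)=952050665.
Final step: p(115) = p(114) + p(113) - p(110) - p(108) + p(103) + p(100) - p(93) - p(89) + p(80) + p(75) - p(64) - p(58) + p(45) + p(38) - p(23) - p(15)
= 952050665 + 851376628 - 607163746 - 483502844 + 271248950 + 190569292 - 82010177 - 49995925 + 15796476 + 8118264 - 1741630 - 715220 + 89134 + 26015 - 1255 - 176
= 1064144451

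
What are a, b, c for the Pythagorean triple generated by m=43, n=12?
(1705, 1032, 1993)

Euclid's formula: a = m² - n², b = 2mn, c = m² + n²
m = 43, n = 12
a = 43² - 12² = 1849 - 144 = 1705
b = 2 × 43 × 12 = 1032
c = 43² + 12² = 1849 + 144 = 1993
Verification: 1705² + 1032² = 2907025 + 1065024 = 3972049 = 1993² ✓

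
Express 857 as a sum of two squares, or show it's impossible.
4² + 29² (a=4, b=29)

Factorization: 857 = 857
By Fermat: n is sum of two squares iff every prime p ≡ 3 (mod 4) appears to even power.
All primes ≡ 3 (mod 4) appear to even power.
Search a = 0, 1, 2, … for 857 - a² a perfect square: first hit at a = 4: 857 - 16 = 841 = 29².
857 = 4² + 29² = 16 + 841 ✓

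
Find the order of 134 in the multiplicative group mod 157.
52

157 is prime, so ord(134) divides φ(157) = 156.
Divisors of 156: 1, 2, 3, 4, 6, 12, 13, 26, 39, 52, 78, 156.
Repeated squaring: 134^1 ≡ 134, 134^2 ≡ 58, 134^4 ≡ 67, 134^8 ≡ 93, 134^16 ≡ 14, 134^32 ≡ 39, 134^64 ≡ 108, 134^128 ≡ 46 (mod 157).
Test 134^d mod 157 for each divisor d in increasing order:
134^1 ≡ 134
134^2 ≡ 58
134^3 = 134^2·134^1 ≡ 79
134^4 ≡ 67
134^6 = 134^4·134^2 ≡ 118
134^12 = 134^8·134^4 ≡ 108
134^13 = 134^8·134^4·134^1 ≡ 28
134^26 = 134^16·134^8·134^2 ≡ 156
134^39 = 134^32·134^4·134^2·134^1 ≡ 129
134^52 = 134^32·134^16·134^4 ≡ 1  ← first divisor giving 1
The order is 52.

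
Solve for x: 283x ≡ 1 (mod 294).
187

gcd(283, 294) = 1, so the inverse exists.
Extended Euclidean algorithm on (294, 283):
294 = 1 × 283 + 11  ⟹  11 = (1)·294 + (-1)·283
283 = 25 × 11 + 8  ⟹  8 = (-25)·294 + (26)·283
11 = 1 × 8 + 3  ⟹  3 = (26)·294 + (-27)·283
8 = 2 × 3 + 2  ⟹  2 = (-77)·294 + (80)·283
3 = 1 × 2 + 1  ⟹  1 = (103)·294 + (-107)·283
So (-107)·283 ≡ 1 (mod 294), i.e. 283^(-1) ≡ -107 ≡ 187 (mod 294).
Check: 283 × 187 = 52921 ≡ 1 (mod 294)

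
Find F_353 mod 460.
33

Matrix identity: Q^n = [[F_(n+1), F_n], [F_n, F_(n-1)]] with Q = [[1,1],[1,0]].
n = 353 = 101100001₂. Square-and-multiply, entries mod 460:
Q^1 = [[1,1],[1,0]]
Q^2 = (Q^1)² = [[2,1],[1,1]]
Q^5 = (Q^2)²·Q = [[8,5],[5,3]]
Q^11 = (Q^5)²·Q = [[144,89],[89,55]]
Q^22 = (Q^11)² = [[137,231],[231,366]]
Q^44 = (Q^22)² = [[370,273],[273,97]]
Q^88 = (Q^44)² = [[289,71],[71,218]]
Q^176 = (Q^88)² = [[242,117],[117,125]]
Q^353 = (Q^176)²·Q = [[192,33],[33,159]]
F_353 mod 460 = Q^353[0][1] = 33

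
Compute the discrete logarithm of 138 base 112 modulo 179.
156

Baby-step giant-step with step n = ⌈√179⌉ = 14.
Baby steps 112^j mod 179 (j:value) for j=0..13: 0:1, 1:112, 2:14, 3:136, 4:17, 5:114, 6:59, 7:164, 8:110, 9:148, 10:108, 11:103, 12:80, 13:10.
Giant-step multiplier: 112^(-14) ≡ 112^(178-14) = 112^164 ≡ 144 (mod 179).
Giant steps γ_i = 138·144^i mod 179: γ_0=138, γ_1=3, γ_2=74, γ_3=95, γ_4=76, γ_5=25, γ_6=20, γ_7=16, γ_8=156, γ_9=89, γ_10=107, γ_11=14 (in table at j=2).
x = i·n + j = 11·14 + 2 = 156.
Check: 112^156 ≡ 138 (mod 179).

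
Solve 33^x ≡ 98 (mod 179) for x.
175

Baby-step giant-step with step n = ⌈√179⌉ = 14.
Baby steps 33^j mod 179 (j:value) for j=0..13: 0:1, 1:33, 2:15, 3:137, 4:46, 5:86, 6:153, 7:37, 8:147, 9:18, 10:57, 11:91, 12:139, 13:112.
Giant-step multiplier: 33^(-14) ≡ 33^(178-14) = 33^164 ≡ 125 (mod 179).
Giant steps γ_i = 98·125^i mod 179: γ_0=98, γ_1=78, γ_2=84, γ_3=118, γ_4=72, γ_5=50, γ_6=164, γ_7=94, γ_8=115, γ_9=55, γ_10=73, γ_11=175, γ_12=37 (in table at j=7).
x = i·n + j = 12·14 + 7 = 175.
Check: 33^175 ≡ 98 (mod 179).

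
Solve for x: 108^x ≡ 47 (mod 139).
88

Baby-step giant-step with step n = ⌈√139⌉ = 12.
Baby steps 108^j mod 139 (j:value) for j=0..11: 0:1, 1:108, 2:127, 3:94, 4:5, 5:123, 6:79, 7:53, 8:25, 9:59, 10:117, 11:126.
Giant-step multiplier: 108^(-12) ≡ 108^(138-12) = 108^126 ≡ 129 (mod 139).
Giant steps γ_i = 47·129^i mod 139: γ_0=47, γ_1=86, γ_2=113, γ_3=121, γ_4=41, γ_5=7, γ_6=69, γ_7=5 (in table at j=4).
x = i·n + j = 7·12 + 4 = 88.
Check: 108^88 ≡ 47 (mod 139).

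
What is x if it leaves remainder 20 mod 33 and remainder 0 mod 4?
20

Using Chinese Remainder Theorem:
M = 33 × 4 = 132
M1 = 4, M2 = 33
y1 = 4^(-1) mod 33 = 25
y2 = 33^(-1) mod 4 = 1
x = (20×4×25 + 0×33×1) mod 132 = 20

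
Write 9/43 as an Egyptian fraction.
1/5 + 1/108 + 1/23220

Greedy algorithm:
9/43: ceiling(43/9) = 5, use 1/5
2/215: ceiling(215/2) = 108, use 1/108
1/23220: ceiling(23220/1) = 23220, use 1/23220
Result: 9/43 = 1/5 + 1/108 + 1/23220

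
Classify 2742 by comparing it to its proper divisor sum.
abundant

Proper divisors of 2742: sum = 1 + 2 + 3 + 6 + 457 + 914 + 1371 = 2754
Since 2754 > 2742, 2742 is abundant.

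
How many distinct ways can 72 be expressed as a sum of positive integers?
5392783

p(n) counts ways to write n as a sum of positive integers (order ignored).
Euler's pentagonal recurrence: p(k) = p(k-1) + p(k-2) - p(k-5) - p(k-7) + p(k-12) + p(k-15) - ... (offsets j(3j∓1)/2, signs ++--, p(0)=1, p(<0)=0).
DP table for k = 0..71: p(0)=1, p(1)=1, p(2)=2, p(3)=3, p(4)=5, p(5)=7, p(6)=11, p(7)=15, p(8)=22, p(9)=30, p(10)=42, p(11)=56, p(12)=77, p(13)=101, p(14)=135, p(15)=176, p(16)=231, p(17)=297, p(18)=385, p(19)=490, p(20)=627, p(21)=792, p(22)=1002, p(23)=1255, p(24)=1575, p(25)=1958, p(26)=2436, p(27)=3010, p(28)=3718, p(29)=4565, p(30)=5604, p(31)=6842, p(32)=8349, p(33)=10143, p(34)=12310, p(35)=14883, p(36)=17977, p(37)=21637, p(38)=26015, p(39)=31185, p(40)=37338, p(41)=44583, p(42)=53174, p(43)=63261, p(44)=75175, p(45)=89134, p(46)=105558, p(47)=124754, p(48)=147273, p(49)=173525, p(50)=204226, p(51)=239943, p(52)=281589, p(53)=329931, p(54)=386155, p(55)=451276, p(56)=526823, p(57)=614154, p(58)=715220, p(59)=831820, p(60)=966467, p(61)=1121505, p(62)=1300156, p(63)=1505499, p(64)=1741630, p(65)=2012558, p(66)=2323520, p(67)=2679689, p(68)=3087735, p(69)=3554345, p(70)=4087968, p(71)=4697205.
Final step: p(72) = p(71) + p(70) - p(67) - p(65) + p(60) + p(57) - p(50) - p(46) + p(37) + p(32) - p(21) - p(15) + p(2)
= 4697205 + 4087968 - 2679689 - 2012558 + 966467 + 614154 - 204226 - 105558 + 21637 + 8349 - 792 - 176 + 2
= 5392783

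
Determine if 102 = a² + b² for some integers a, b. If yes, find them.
Not possible

Factorization: 102 = 2 × 3 × 17
By Fermat: n is sum of two squares iff every prime p ≡ 3 (mod 4) appears to even power.
Prime(s) ≡ 3 (mod 4) with odd exponent: [(3, 1)]
Therefore 102 cannot be expressed as a² + b².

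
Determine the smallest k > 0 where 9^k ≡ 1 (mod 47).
23

47 is prime, so ord(9) divides φ(47) = 46.
Divisors of 46: 1, 2, 23, 46.
Repeated squaring: 9^1 ≡ 9, 9^2 ≡ 34, 9^4 ≡ 28, 9^8 ≡ 32, 9^16 ≡ 37, 9^32 ≡ 6 (mod 47).
Test 9^d mod 47 for each divisor d in increasing order:
9^1 ≡ 9
9^2 ≡ 34
9^23 = 9^16·9^4·9^2·9^1 ≡ 1  ← first divisor giving 1
The order is 23.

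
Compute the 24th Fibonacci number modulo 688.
272

Matrix identity: Q^n = [[F_(n+1), F_n], [F_n, F_(n-1)]] with Q = [[1,1],[1,0]].
n = 24 = 11000₂. Square-and-multiply, entries mod 688:
Q^1 = [[1,1],[1,0]]
Q^3 = (Q^1)²·Q = [[3,2],[2,1]]
Q^6 = (Q^3)² = [[13,8],[8,5]]
Q^12 = (Q^6)² = [[233,144],[144,89]]
Q^24 = (Q^12)² = [[33,272],[272,449]]
F_24 mod 688 = Q^24[0][1] = 272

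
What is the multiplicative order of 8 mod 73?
3

73 is prime, so ord(8) divides φ(73) = 72.
Divisors of 72: 1, 2, 3, 4, 6, 8, 9, 12, 18, 24, 36, 72.
Repeated squaring: 8^1 ≡ 8, 8^2 ≡ 64, 8^4 ≡ 8, 8^8 ≡ 64, 8^16 ≡ 8, 8^32 ≡ 64, 8^64 ≡ 8 (mod 73).
Test 8^d mod 73 for each divisor d in increasing order:
8^1 ≡ 8
8^2 ≡ 64
8^3 = 8^2·8^1 ≡ 1  ← first divisor giving 1
The order is 3.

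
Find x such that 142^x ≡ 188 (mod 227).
2

Baby-step giant-step with step n = ⌈√227⌉ = 16.
Baby steps 142^j mod 227 (j:value) for j=0..15: 0:1, 1:142, 2:188, 3:137, 4:159, 5:105, 6:155, 7:218, 8:84, 9:124, 10:129, 11:158, 12:190, 13:194, 14:81, 15:152.
h = 188 is already in the table at j=2, so x = 2.
Check: 142^2 ≡ 188 (mod 227).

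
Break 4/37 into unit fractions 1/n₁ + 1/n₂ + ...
1/10 + 1/124 + 1/22940

Greedy algorithm:
4/37: ceiling(37/4) = 10, use 1/10
3/370: ceiling(370/3) = 124, use 1/124
1/22940: ceiling(22940/1) = 22940, use 1/22940
Result: 4/37 = 1/10 + 1/124 + 1/22940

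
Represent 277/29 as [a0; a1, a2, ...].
[9; 1, 1, 4, 3]

Euclidean algorithm steps:
277 = 9 × 29 + 16
29 = 1 × 16 + 13
16 = 1 × 13 + 3
13 = 4 × 3 + 1
3 = 3 × 1 + 0
Continued fraction: [9; 1, 1, 4, 3]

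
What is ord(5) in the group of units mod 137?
136

137 is prime, so ord(5) divides φ(137) = 136.
Divisors of 136: 1, 2, 4, 8, 17, 34, 68, 136.
Repeated squaring: 5^1 ≡ 5, 5^2 ≡ 25, 5^4 ≡ 77, 5^8 ≡ 38, 5^16 ≡ 74, 5^32 ≡ 133, 5^64 ≡ 16, 5^128 ≡ 119 (mod 137).
Test 5^d mod 137 for each divisor d in increasing order:
5^1 ≡ 5
5^2 ≡ 25
5^4 ≡ 77
5^8 ≡ 38
5^17 = 5^16·5^1 ≡ 96
5^34 = 5^32·5^2 ≡ 37
5^68 = 5^64·5^4 ≡ 136
5^136 = 5^128·5^8 ≡ 1  ← first divisor giving 1
The order is 136.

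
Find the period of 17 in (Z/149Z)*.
37

149 is prime, so ord(17) divides φ(149) = 148.
Divisors of 148: 1, 2, 4, 37, 74, 148.
Repeated squaring: 17^1 ≡ 17, 17^2 ≡ 140, 17^4 ≡ 81, 17^8 ≡ 5, 17^16 ≡ 25, 17^32 ≡ 29, 17^64 ≡ 96, 17^128 ≡ 127 (mod 149).
Test 17^d mod 149 for each divisor d in increasing order:
17^1 ≡ 17
17^2 ≡ 140
17^4 ≡ 81
17^37 = 17^32·17^4·17^1 ≡ 1  ← first divisor giving 1
The order is 37.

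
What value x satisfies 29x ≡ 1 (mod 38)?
21

gcd(29, 38) = 1, so the inverse exists.
Extended Euclidean algorithm on (38, 29):
38 = 1 × 29 + 9  ⟹  9 = (1)·38 + (-1)·29
29 = 3 × 9 + 2  ⟹  2 = (-3)·38 + (4)·29
9 = 4 × 2 + 1  ⟹  1 = (13)·38 + (-17)·29
So (-17)·29 ≡ 1 (mod 38), i.e. 29^(-1) ≡ -17 ≡ 21 (mod 38).
Check: 29 × 21 = 609 ≡ 1 (mod 38)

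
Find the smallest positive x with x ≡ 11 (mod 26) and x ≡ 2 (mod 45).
947

Using Chinese Remainder Theorem:
M = 26 × 45 = 1170
M1 = 45, M2 = 26
y1 = 45^(-1) mod 26 = 11
y2 = 26^(-1) mod 45 = 26
x = (11×45×11 + 2×26×26) mod 1170 = 947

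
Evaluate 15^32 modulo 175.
50

Repeated squaring. Binary of 32 = 100000.
15^1 ≡ 15 (mod 175); 15^2 ≡ 50 (mod 175); 15^4 ≡ 50 (mod 175); 15^8 ≡ 50 (mod 175); 15^16 ≡ 50 (mod 175); 15^32 ≡ 50 (mod 175)
15^32 = 15^32 ≡ 50 (mod 175)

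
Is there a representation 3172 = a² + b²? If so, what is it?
6² + 56² (a=6, b=56)

Factorization: 3172 = 2^2 × 13 × 61
By Fermat: n is sum of two squares iff every prime p ≡ 3 (mod 4) appears to even power.
All primes ≡ 3 (mod 4) appear to even power.
Search a = 0, 1, 2, … for 3172 - a² a perfect square: first hit at a = 6: 3172 - 36 = 3136 = 56².
3172 = 6² + 56² = 36 + 3136 ✓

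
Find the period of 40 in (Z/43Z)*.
21

43 is prime, so ord(40) divides φ(43) = 42.
Divisors of 42: 1, 2, 3, 6, 7, 14, 21, 42.
Repeated squaring: 40^1 ≡ 40, 40^2 ≡ 9, 40^4 ≡ 38, 40^8 ≡ 25, 40^16 ≡ 23, 40^32 ≡ 13 (mod 43).
Test 40^d mod 43 for each divisor d in increasing order:
40^1 ≡ 40
40^2 ≡ 9
40^3 = 40^2·40^1 ≡ 16
40^6 = 40^4·40^2 ≡ 41
40^7 = 40^4·40^2·40^1 ≡ 6
40^14 = 40^8·40^4·40^2 ≡ 36
40^21 = 40^16·40^4·40^1 ≡ 1  ← first divisor giving 1
The order is 21.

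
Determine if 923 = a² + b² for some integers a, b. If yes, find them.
Not possible

Factorization: 923 = 13 × 71
By Fermat: n is sum of two squares iff every prime p ≡ 3 (mod 4) appears to even power.
Prime(s) ≡ 3 (mod 4) with odd exponent: [(71, 1)]
Therefore 923 cannot be expressed as a² + b².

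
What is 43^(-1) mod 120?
67

gcd(43, 120) = 1, so the inverse exists.
Extended Euclidean algorithm on (120, 43):
120 = 2 × 43 + 34  ⟹  34 = (1)·120 + (-2)·43
43 = 1 × 34 + 9  ⟹  9 = (-1)·120 + (3)·43
34 = 3 × 9 + 7  ⟹  7 = (4)·120 + (-11)·43
9 = 1 × 7 + 2  ⟹  2 = (-5)·120 + (14)·43
7 = 3 × 2 + 1  ⟹  1 = (19)·120 + (-53)·43
So (-53)·43 ≡ 1 (mod 120), i.e. 43^(-1) ≡ -53 ≡ 67 (mod 120).
Check: 43 × 67 = 2881 ≡ 1 (mod 120)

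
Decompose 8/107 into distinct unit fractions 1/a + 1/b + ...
1/14 + 1/300 + 1/224700

Greedy algorithm:
8/107: ceiling(107/8) = 14, use 1/14
5/1498: ceiling(1498/5) = 300, use 1/300
1/224700: ceiling(224700/1) = 224700, use 1/224700
Result: 8/107 = 1/14 + 1/300 + 1/224700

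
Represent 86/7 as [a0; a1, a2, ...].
[12; 3, 2]

Euclidean algorithm steps:
86 = 12 × 7 + 2
7 = 3 × 2 + 1
2 = 2 × 1 + 0
Continued fraction: [12; 3, 2]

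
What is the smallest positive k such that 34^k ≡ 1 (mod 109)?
18

109 is prime, so ord(34) divides φ(109) = 108.
Divisors of 108: 1, 2, 3, 4, 6, 9, 12, 18, 27, 36, 54, 108.
Repeated squaring: 34^1 ≡ 34, 34^2 ≡ 66, 34^4 ≡ 105, 34^8 ≡ 16, 34^16 ≡ 38, 34^32 ≡ 27, 34^64 ≡ 75 (mod 109).
Test 34^d mod 109 for each divisor d in increasing order:
34^1 ≡ 34
34^2 ≡ 66
34^3 = 34^2·34^1 ≡ 64
34^4 ≡ 105
34^6 = 34^4·34^2 ≡ 63
34^9 = 34^8·34^1 ≡ 108
34^12 = 34^8·34^4 ≡ 45
34^18 = 34^16·34^2 ≡ 1  ← first divisor giving 1
The order is 18.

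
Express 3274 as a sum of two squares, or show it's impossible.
5² + 57² (a=5, b=57)

Factorization: 3274 = 2 × 1637
By Fermat: n is sum of two squares iff every prime p ≡ 3 (mod 4) appears to even power.
All primes ≡ 3 (mod 4) appear to even power.
Search a = 0, 1, 2, … for 3274 - a² a perfect square: first hit at a = 5: 3274 - 25 = 3249 = 57².
3274 = 5² + 57² = 25 + 3249 ✓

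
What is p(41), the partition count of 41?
44583

p(n) counts ways to write n as a sum of positive integers (order ignored).
Euler's pentagonal recurrence: p(k) = p(k-1) + p(k-2) - p(k-5) - p(k-7) + p(k-12) + p(k-15) - ... (offsets j(3j∓1)/2, signs ++--, p(0)=1, p(<0)=0).
DP table for k = 0..40: p(0)=1, p(1)=1, p(2)=2, p(3)=3, p(4)=5, p(5)=7, p(6)=11, p(7)=15, p(8)=22, p(9)=30, p(10)=42, p(11)=56, p(12)=77, p(13)=101, p(14)=135, p(15)=176, p(16)=231, p(17)=297, p(18)=385, p(19)=490, p(20)=627, p(21)=792, p(22)=1002, p(23)=1255, p(24)=1575, p(25)=1958, p(26)=2436, p(27)=3010, p(28)=3718, p(29)=4565, p(30)=5604, p(31)=6842, p(32)=8349, p(33)=10143, p(34)=12310, p(35)=14883, p(36)=17977, p(37)=21637, p(38)=26015, p(39)=31185, p(40)=37338.
Final step: p(41) = p(40) + p(39) - p(36) - p(34) + p(29) + p(26) - p(19) - p(15) + p(6) + p(1)
= 37338 + 31185 - 17977 - 12310 + 4565 + 2436 - 490 - 176 + 11 + 1
= 44583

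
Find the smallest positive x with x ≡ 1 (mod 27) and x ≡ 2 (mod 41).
1027

Using Chinese Remainder Theorem:
M = 27 × 41 = 1107
M1 = 41, M2 = 27
y1 = 41^(-1) mod 27 = 2
y2 = 27^(-1) mod 41 = 38
x = (1×41×2 + 2×27×38) mod 1107 = 1027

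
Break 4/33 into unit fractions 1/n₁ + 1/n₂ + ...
1/9 + 1/99

Greedy algorithm:
4/33: ceiling(33/4) = 9, use 1/9
1/99: ceiling(99/1) = 99, use 1/99
Result: 4/33 = 1/9 + 1/99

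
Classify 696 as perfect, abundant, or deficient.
abundant

Proper divisors of 696: sum = 1 + 2 + 3 + 4 + 6 + 8 + 12 + 24 + 29 + 58 + 87 + 116 + 174 + 232 + 348 = 1104
Since 1104 > 696, 696 is abundant.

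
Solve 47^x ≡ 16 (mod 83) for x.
18

Baby-step giant-step with step n = ⌈√83⌉ = 10.
Baby steps 47^j mod 83 (j:value) for j=0..9: 0:1, 1:47, 2:51, 3:73, 4:28, 5:71, 6:17, 7:52, 8:37, 9:79.
Giant-step multiplier: 47^(-10) ≡ 47^(82-10) = 47^72 ≡ 49 (mod 83).
Giant steps γ_i = 16·49^i mod 83: γ_0=16, γ_1=37 (in table at j=8).
x = i·n + j = 1·10 + 8 = 18.
Check: 47^18 ≡ 16 (mod 83).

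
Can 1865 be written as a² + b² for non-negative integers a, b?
4² + 43² (a=4, b=43)

Factorization: 1865 = 5 × 373
By Fermat: n is sum of two squares iff every prime p ≡ 3 (mod 4) appears to even power.
All primes ≡ 3 (mod 4) appear to even power.
Search a = 0, 1, 2, … for 1865 - a² a perfect square: first hit at a = 4: 1865 - 16 = 1849 = 43².
1865 = 4² + 43² = 16 + 1849 ✓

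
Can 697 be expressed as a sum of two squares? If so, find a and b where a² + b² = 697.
11² + 24² (a=11, b=24)

Factorization: 697 = 17 × 41
By Fermat: n is sum of two squares iff every prime p ≡ 3 (mod 4) appears to even power.
All primes ≡ 3 (mod 4) appear to even power.
Search a = 0, 1, 2, … for 697 - a² a perfect square: first hit at a = 11: 697 - 121 = 576 = 24².
697 = 11² + 24² = 121 + 576 ✓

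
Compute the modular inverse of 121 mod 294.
277

gcd(121, 294) = 1, so the inverse exists.
Extended Euclidean algorithm on (294, 121):
294 = 2 × 121 + 52  ⟹  52 = (1)·294 + (-2)·121
121 = 2 × 52 + 17  ⟹  17 = (-2)·294 + (5)·121
52 = 3 × 17 + 1  ⟹  1 = (7)·294 + (-17)·121
So (-17)·121 ≡ 1 (mod 294), i.e. 121^(-1) ≡ -17 ≡ 277 (mod 294).
Check: 121 × 277 = 33517 ≡ 1 (mod 294)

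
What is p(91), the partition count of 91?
64112359

p(n) counts ways to write n as a sum of positive integers (order ignored).
Euler's pentagonal recurrence: p(k) = p(k-1) + p(k-2) - p(k-5) - p(k-7) + p(k-12) + p(k-15) - ... (offsets j(3j∓1)/2, signs ++--, p(0)=1, p(<0)=0).
DP table for k = 0..90: p(0)=1, p(1)=1, p(2)=2, p(3)=3, p(4)=5, p(5)=7, p(6)=11, p(7)=15, p(8)=22, p(9)=30, p(10)=42, p(11)=56, p(12)=77, p(13)=101, p(14)=135, p(15)=176, p(16)=231, p(17)=297, p(18)=385, p(19)=490, p(20)=627, p(21)=792, p(22)=1002, p(23)=1255, p(24)=1575, p(25)=1958, p(26)=2436, p(27)=3010, p(28)=3718, p(29)=4565, p(30)=5604, p(31)=6842, p(32)=8349, p(33)=10143, p(34)=12310, p(35)=14883, p(36)=17977, p(37)=21637, p(38)=26015, p(39)=31185, p(40)=37338, p(41)=44583, p(42)=53174, p(43)=63261, p(44)=75175, p(45)=89134, p(46)=105558, p(47)=124754, p(48)=147273, p(49)=173525, p(50)=204226, p(51)=239943, p(52)=281589, p(53)=329931, p(54)=386155, p(55)=451276, p(56)=526823, p(57)=614154, p(58)=715220, p(59)=831820, p(60)=966467, p(61)=1121505, p(62)=1300156, p(63)=1505499, p(64)=1741630, p(65)=2012558, p(66)=2323520, p(67)=2679689, p(68)=3087735, p(69)=3554345, p(70)=4087968, p(71)=4697205, p(72)=5392783, p(73)=6185689, p(74)=7089500, p(75)=8118264, p(76)=9289091, p(77)=10619863, p(78)=12132164, p(79)=13848650, p(80)=15796476, p(81)=18004327, p(82)=20506255, p(83)=23338469, p(84)=26543660, p(85)=30167357, p(86)=34262962, p(87)=38887673, p(88)=44108109, p(89)=49995925, p(90)=56634173.
Final step: p(91) = p(90) + p(89) - p(86) - p(84) + p(79) + p(76) - p(69) - p(65) + p(56) + p(51) - p(40) - p(34) + p(21) + p(14)
= 56634173 + 49995925 - 34262962 - 26543660 + 13848650 + 9289091 - 3554345 - 2012558 + 526823 + 239943 - 37338 - 12310 + 792 + 135
= 64112359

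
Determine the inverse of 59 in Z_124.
103

gcd(59, 124) = 1, so the inverse exists.
Extended Euclidean algorithm on (124, 59):
124 = 2 × 59 + 6  ⟹  6 = (1)·124 + (-2)·59
59 = 9 × 6 + 5  ⟹  5 = (-9)·124 + (19)·59
6 = 1 × 5 + 1  ⟹  1 = (10)·124 + (-21)·59
So (-21)·59 ≡ 1 (mod 124), i.e. 59^(-1) ≡ -21 ≡ 103 (mod 124).
Check: 59 × 103 = 6077 ≡ 1 (mod 124)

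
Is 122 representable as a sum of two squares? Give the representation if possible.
1² + 11² (a=1, b=11)

Factorization: 122 = 2 × 61
By Fermat: n is sum of two squares iff every prime p ≡ 3 (mod 4) appears to even power.
All primes ≡ 3 (mod 4) appear to even power.
Search a = 0, 1, 2, … for 122 - a² a perfect square: first hit at a = 1: 122 - 1 = 121 = 11².
122 = 1² + 11² = 1 + 121 ✓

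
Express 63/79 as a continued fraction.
[0; 1, 3, 1, 15]

Euclidean algorithm steps:
63 = 0 × 79 + 63
79 = 1 × 63 + 16
63 = 3 × 16 + 15
16 = 1 × 15 + 1
15 = 15 × 1 + 0
Continued fraction: [0; 1, 3, 1, 15]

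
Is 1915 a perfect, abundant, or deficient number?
deficient

Proper divisors of 1915: sum = 1 + 5 + 383 = 389
Since 389 < 1915, 1915 is deficient.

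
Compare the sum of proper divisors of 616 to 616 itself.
abundant

Proper divisors of 616: sum = 1 + 2 + 4 + 7 + 8 + 11 + 14 + 22 + 28 + 44 + 56 + 77 + 88 + 154 + 308 = 824
Since 824 > 616, 616 is abundant.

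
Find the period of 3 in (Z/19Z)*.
18

19 is prime, so ord(3) divides φ(19) = 18.
Divisors of 18: 1, 2, 3, 6, 9, 18.
Repeated squaring: 3^1 ≡ 3, 3^2 ≡ 9, 3^4 ≡ 5, 3^8 ≡ 6, 3^16 ≡ 17 (mod 19).
Test 3^d mod 19 for each divisor d in increasing order:
3^1 ≡ 3
3^2 ≡ 9
3^3 = 3^2·3^1 ≡ 8
3^6 = 3^4·3^2 ≡ 7
3^9 = 3^8·3^1 ≡ 18
3^18 = 3^16·3^2 ≡ 1  ← first divisor giving 1
The order is 18.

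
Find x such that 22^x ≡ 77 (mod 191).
164

Baby-step giant-step with step n = ⌈√191⌉ = 14.
Baby steps 22^j mod 191 (j:value) for j=0..13: 0:1, 1:22, 2:102, 3:143, 4:90, 5:70, 6:12, 7:73, 8:78, 9:188, 10:125, 11:76, 12:144, 13:112.
Giant-step multiplier: 22^(-14) ≡ 22^(190-14) = 22^176 ≡ 10 (mod 191).
Giant steps γ_i = 77·10^i mod 191: γ_0=77, γ_1=6, γ_2=60, γ_3=27, γ_4=79, γ_5=26, γ_6=69, γ_7=117, γ_8=24, γ_9=49, γ_10=108, γ_11=125 (in table at j=10).
x = i·n + j = 11·14 + 10 = 164.
Check: 22^164 ≡ 77 (mod 191).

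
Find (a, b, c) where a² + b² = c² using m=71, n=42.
(3277, 5964, 6805)

Euclid's formula: a = m² - n², b = 2mn, c = m² + n²
m = 71, n = 42
a = 71² - 42² = 5041 - 1764 = 3277
b = 2 × 71 × 42 = 5964
c = 71² + 42² = 5041 + 1764 = 6805
Verification: 3277² + 5964² = 10738729 + 35569296 = 46308025 = 6805² ✓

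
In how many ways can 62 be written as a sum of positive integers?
1300156

p(n) counts ways to write n as a sum of positive integers (order ignored).
Euler's pentagonal recurrence: p(k) = p(k-1) + p(k-2) - p(k-5) - p(k-7) + p(k-12) + p(k-15) - ... (offsets j(3j∓1)/2, signs ++--, p(0)=1, p(<0)=0).
DP table for k = 0..61: p(0)=1, p(1)=1, p(2)=2, p(3)=3, p(4)=5, p(5)=7, p(6)=11, p(7)=15, p(8)=22, p(9)=30, p(10)=42, p(11)=56, p(12)=77, p(13)=101, p(14)=135, p(15)=176, p(16)=231, p(17)=297, p(18)=385, p(19)=490, p(20)=627, p(21)=792, p(22)=1002, p(23)=1255, p(24)=1575, p(25)=1958, p(26)=2436, p(27)=3010, p(28)=3718, p(29)=4565, p(30)=5604, p(31)=6842, p(32)=8349, p(33)=10143, p(34)=12310, p(35)=14883, p(36)=17977, p(37)=21637, p(38)=26015, p(39)=31185, p(40)=37338, p(41)=44583, p(42)=53174, p(43)=63261, p(44)=75175, p(45)=89134, p(46)=105558, p(47)=124754, p(48)=147273, p(49)=173525, p(50)=204226, p(51)=239943, p(52)=281589, p(53)=329931, p(54)=386155, p(55)=451276, p(56)=526823, p(57)=614154, p(58)=715220, p(59)=831820, p(60)=966467, p(61)=1121505.
Final step: p(62) = p(61) + p(60) - p(57) - p(55) + p(50) + p(47) - p(40) - p(36) + p(27) + p(22) - p(11) - p(5)
= 1121505 + 966467 - 614154 - 451276 + 204226 + 124754 - 37338 - 17977 + 3010 + 1002 - 56 - 7
= 1300156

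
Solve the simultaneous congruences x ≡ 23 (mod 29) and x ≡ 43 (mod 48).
139

Using Chinese Remainder Theorem:
M = 29 × 48 = 1392
M1 = 48, M2 = 29
y1 = 48^(-1) mod 29 = 26
y2 = 29^(-1) mod 48 = 5
x = (23×48×26 + 43×29×5) mod 1392 = 139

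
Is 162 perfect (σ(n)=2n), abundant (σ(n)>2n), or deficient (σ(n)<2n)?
abundant

Proper divisors of 162: sum = 1 + 2 + 3 + 6 + 9 + 18 + 27 + 54 + 81 = 201
Since 201 > 162, 162 is abundant.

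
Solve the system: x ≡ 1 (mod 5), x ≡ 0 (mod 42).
126

Using Chinese Remainder Theorem:
M = 5 × 42 = 210
M1 = 42, M2 = 5
y1 = 42^(-1) mod 5 = 3
y2 = 5^(-1) mod 42 = 17
x = (1×42×3 + 0×5×17) mod 210 = 126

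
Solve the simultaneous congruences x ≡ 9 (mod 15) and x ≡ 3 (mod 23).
279

Using Chinese Remainder Theorem:
M = 15 × 23 = 345
M1 = 23, M2 = 15
y1 = 23^(-1) mod 15 = 2
y2 = 15^(-1) mod 23 = 20
x = (9×23×2 + 3×15×20) mod 345 = 279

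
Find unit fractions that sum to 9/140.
1/16 + 1/560

Greedy algorithm:
9/140: ceiling(140/9) = 16, use 1/16
1/560: ceiling(560/1) = 560, use 1/560
Result: 9/140 = 1/16 + 1/560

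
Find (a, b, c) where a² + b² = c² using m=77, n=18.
(5605, 2772, 6253)

Euclid's formula: a = m² - n², b = 2mn, c = m² + n²
m = 77, n = 18
a = 77² - 18² = 5929 - 324 = 5605
b = 2 × 77 × 18 = 2772
c = 77² + 18² = 5929 + 324 = 6253
Verification: 5605² + 2772² = 31416025 + 7683984 = 39100009 = 6253² ✓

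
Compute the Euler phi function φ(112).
48

112 = 2^4 × 7
φ(n) = n × ∏(1 - 1/p) for each prime p dividing n
φ(112) = 112 × (1 - 1/2) × (1 - 1/7) = 48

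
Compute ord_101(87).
5

101 is prime, so ord(87) divides φ(101) = 100.
Divisors of 100: 1, 2, 4, 5, 10, 20, 25, 50, 100.
Repeated squaring: 87^1 ≡ 87, 87^2 ≡ 95, 87^4 ≡ 36, 87^8 ≡ 84, 87^16 ≡ 87, 87^32 ≡ 95, 87^64 ≡ 36 (mod 101).
Test 87^d mod 101 for each divisor d in increasing order:
87^1 ≡ 87
87^2 ≡ 95
87^4 ≡ 36
87^5 = 87^4·87^1 ≡ 1  ← first divisor giving 1
The order is 5.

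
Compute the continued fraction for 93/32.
[2; 1, 9, 1, 2]

Euclidean algorithm steps:
93 = 2 × 32 + 29
32 = 1 × 29 + 3
29 = 9 × 3 + 2
3 = 1 × 2 + 1
2 = 2 × 1 + 0
Continued fraction: [2; 1, 9, 1, 2]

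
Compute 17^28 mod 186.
121

Repeated squaring. Binary of 28 = 11100.
17^1 ≡ 17 (mod 186); 17^2 ≡ 103 (mod 186); 17^4 ≡ 7 (mod 186); 17^8 ≡ 49 (mod 186); 17^16 ≡ 169 (mod 186)
17^28 = 17^4 × 17^8 × 17^16 ≡ 121 (mod 186)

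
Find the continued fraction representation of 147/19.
[7; 1, 2, 1, 4]

Euclidean algorithm steps:
147 = 7 × 19 + 14
19 = 1 × 14 + 5
14 = 2 × 5 + 4
5 = 1 × 4 + 1
4 = 4 × 1 + 0
Continued fraction: [7; 1, 2, 1, 4]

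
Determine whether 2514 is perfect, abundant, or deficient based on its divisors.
abundant

Proper divisors of 2514: sum = 1 + 2 + 3 + 6 + 419 + 838 + 1257 = 2526
Since 2526 > 2514, 2514 is abundant.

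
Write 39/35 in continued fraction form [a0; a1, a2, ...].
[1; 8, 1, 3]

Euclidean algorithm steps:
39 = 1 × 35 + 4
35 = 8 × 4 + 3
4 = 1 × 3 + 1
3 = 3 × 1 + 0
Continued fraction: [1; 8, 1, 3]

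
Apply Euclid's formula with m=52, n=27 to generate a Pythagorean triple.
(1975, 2808, 3433)

Euclid's formula: a = m² - n², b = 2mn, c = m² + n²
m = 52, n = 27
a = 52² - 27² = 2704 - 729 = 1975
b = 2 × 52 × 27 = 2808
c = 52² + 27² = 2704 + 729 = 3433
Verification: 1975² + 2808² = 3900625 + 7884864 = 11785489 = 3433² ✓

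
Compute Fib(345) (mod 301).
13

Matrix identity: Q^n = [[F_(n+1), F_n], [F_n, F_(n-1)]] with Q = [[1,1],[1,0]].
n = 345 = 101011001₂. Square-and-multiply, entries mod 301:
Q^1 = [[1,1],[1,0]]
Q^2 = (Q^1)² = [[2,1],[1,1]]
Q^5 = (Q^2)²·Q = [[8,5],[5,3]]
Q^10 = (Q^5)² = [[89,55],[55,34]]
Q^21 = (Q^10)²·Q = [[253,110],[110,143]]
Q^43 = (Q^21)²·Q = [[172,257],[257,216]]
Q^86 = (Q^43)² = [[216,85],[85,131]]
Q^172 = (Q^86)² = [[2,298],[298,5]]
Q^345 = (Q^172)²·Q = [[293,13],[13,280]]
F_345 mod 301 = Q^345[0][1] = 13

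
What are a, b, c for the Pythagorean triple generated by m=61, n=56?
(585, 6832, 6857)

Euclid's formula: a = m² - n², b = 2mn, c = m² + n²
m = 61, n = 56
a = 61² - 56² = 3721 - 3136 = 585
b = 2 × 61 × 56 = 6832
c = 61² + 56² = 3721 + 3136 = 6857
Verification: 585² + 6832² = 342225 + 46676224 = 47018449 = 6857² ✓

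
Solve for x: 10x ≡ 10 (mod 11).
x ≡ 1 (mod 11)

gcd(10, 11) = 1, which divides 10, so solutions exist.
Find 10^(-1) mod 11 by the extended Euclidean algorithm:
11 = 1 × 10 + 1  ⟹  1 = (1)·11 + (-1)·10
So (-1)·10 ≡ 1 (mod 11), i.e. 10^(-1) ≡ -1 ≡ 10 (mod 11).
x ≡ 10 × 10 = 100 ≡ 1 (mod 11).
Check: 10 × 1 = 10 ≡ 10 (mod 11).
Unique solution: x ≡ 1 (mod 11)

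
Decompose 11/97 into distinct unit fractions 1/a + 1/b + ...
1/9 + 1/437 + 1/381501

Greedy algorithm:
11/97: ceiling(97/11) = 9, use 1/9
2/873: ceiling(873/2) = 437, use 1/437
1/381501: ceiling(381501/1) = 381501, use 1/381501
Result: 11/97 = 1/9 + 1/437 + 1/381501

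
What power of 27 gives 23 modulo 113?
51

Baby-step giant-step with step n = ⌈√113⌉ = 11.
Baby steps 27^j mod 113 (j:value) for j=0..10: 0:1, 1:27, 2:51, 3:21, 4:2, 5:54, 6:102, 7:42, 8:4, 9:108, 10:91.
Giant-step multiplier: 27^(-11) ≡ 27^(112-11) = 27^101 ≡ 74 (mod 113).
Giant steps γ_i = 23·74^i mod 113: γ_0=23, γ_1=7, γ_2=66, γ_3=25, γ_4=42 (in table at j=7).
x = i·n + j = 4·11 + 7 = 51.
Check: 27^51 ≡ 23 (mod 113).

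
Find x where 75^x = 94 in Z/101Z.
27

Baby-step giant-step with step n = ⌈√101⌉ = 11.
Baby steps 75^j mod 101 (j:value) for j=0..10: 0:1, 1:75, 2:70, 3:99, 4:52, 5:62, 6:4, 7:98, 8:78, 9:93, 10:6.
Giant-step multiplier: 75^(-11) ≡ 75^(100-11) = 75^89 ≡ 11 (mod 101).
Giant steps γ_i = 94·11^i mod 101: γ_0=94, γ_1=24, γ_2=62 (in table at j=5).
x = i·n + j = 2·11 + 5 = 27.
Check: 75^27 ≡ 94 (mod 101).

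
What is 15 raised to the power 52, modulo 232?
161

Repeated squaring. Binary of 52 = 110100.
15^1 ≡ 15 (mod 232); 15^2 ≡ 225 (mod 232); 15^4 ≡ 49 (mod 232); 15^8 ≡ 81 (mod 232); 15^16 ≡ 65 (mod 232); 15^32 ≡ 49 (mod 232)
15^52 = 15^4 × 15^16 × 15^32 ≡ 161 (mod 232)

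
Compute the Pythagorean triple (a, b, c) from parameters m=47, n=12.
(2065, 1128, 2353)

Euclid's formula: a = m² - n², b = 2mn, c = m² + n²
m = 47, n = 12
a = 47² - 12² = 2209 - 144 = 2065
b = 2 × 47 × 12 = 1128
c = 47² + 12² = 2209 + 144 = 2353
Verification: 2065² + 1128² = 4264225 + 1272384 = 5536609 = 2353² ✓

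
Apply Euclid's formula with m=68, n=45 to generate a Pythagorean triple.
(2599, 6120, 6649)

Euclid's formula: a = m² - n², b = 2mn, c = m² + n²
m = 68, n = 45
a = 68² - 45² = 4624 - 2025 = 2599
b = 2 × 68 × 45 = 6120
c = 68² + 45² = 4624 + 2025 = 6649
Verification: 2599² + 6120² = 6754801 + 37454400 = 44209201 = 6649² ✓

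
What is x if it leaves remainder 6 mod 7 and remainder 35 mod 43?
293

Using Chinese Remainder Theorem:
M = 7 × 43 = 301
M1 = 43, M2 = 7
y1 = 43^(-1) mod 7 = 1
y2 = 7^(-1) mod 43 = 37
x = (6×43×1 + 35×7×37) mod 301 = 293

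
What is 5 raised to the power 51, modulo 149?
17

Repeated squaring. Binary of 51 = 110011.
5^1 ≡ 5 (mod 149); 5^2 ≡ 25 (mod 149); 5^4 ≡ 29 (mod 149); 5^8 ≡ 96 (mod 149); 5^16 ≡ 127 (mod 149); 5^32 ≡ 37 (mod 149)
5^51 = 5^1 × 5^2 × 5^16 × 5^32 ≡ 17 (mod 149)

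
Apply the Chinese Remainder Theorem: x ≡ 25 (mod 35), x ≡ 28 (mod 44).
1040

Using Chinese Remainder Theorem:
M = 35 × 44 = 1540
M1 = 44, M2 = 35
y1 = 44^(-1) mod 35 = 4
y2 = 35^(-1) mod 44 = 39
x = (25×44×4 + 28×35×39) mod 1540 = 1040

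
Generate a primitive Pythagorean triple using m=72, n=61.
(1463, 8784, 8905)

Euclid's formula: a = m² - n², b = 2mn, c = m² + n²
m = 72, n = 61
a = 72² - 61² = 5184 - 3721 = 1463
b = 2 × 72 × 61 = 8784
c = 72² + 61² = 5184 + 3721 = 8905
Verification: 1463² + 8784² = 2140369 + 77158656 = 79299025 = 8905² ✓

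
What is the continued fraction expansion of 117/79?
[1; 2, 12, 1, 2]

Euclidean algorithm steps:
117 = 1 × 79 + 38
79 = 2 × 38 + 3
38 = 12 × 3 + 2
3 = 1 × 2 + 1
2 = 2 × 1 + 0
Continued fraction: [1; 2, 12, 1, 2]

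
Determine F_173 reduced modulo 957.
266

Matrix identity: Q^n = [[F_(n+1), F_n], [F_n, F_(n-1)]] with Q = [[1,1],[1,0]].
n = 173 = 10101101₂. Square-and-multiply, entries mod 957:
Q^1 = [[1,1],[1,0]]
Q^2 = (Q^1)² = [[2,1],[1,1]]
Q^5 = (Q^2)²·Q = [[8,5],[5,3]]
Q^10 = (Q^5)² = [[89,55],[55,34]]
Q^21 = (Q^10)²·Q = [[485,419],[419,66]]
Q^43 = (Q^21)²·Q = [[465,233],[233,232]]
Q^86 = (Q^43)² = [[640,668],[668,929]]
Q^173 = (Q^86)²·Q = [[443,266],[266,177]]
F_173 mod 957 = Q^173[0][1] = 266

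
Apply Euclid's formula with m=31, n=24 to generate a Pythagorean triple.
(385, 1488, 1537)

Euclid's formula: a = m² - n², b = 2mn, c = m² + n²
m = 31, n = 24
a = 31² - 24² = 961 - 576 = 385
b = 2 × 31 × 24 = 1488
c = 31² + 24² = 961 + 576 = 1537
Verification: 385² + 1488² = 148225 + 2214144 = 2362369 = 1537² ✓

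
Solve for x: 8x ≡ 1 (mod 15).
2

gcd(8, 15) = 1, so the inverse exists.
Extended Euclidean algorithm on (15, 8):
15 = 1 × 8 + 7  ⟹  7 = (1)·15 + (-1)·8
8 = 1 × 7 + 1  ⟹  1 = (-1)·15 + (2)·8
So (2)·8 ≡ 1 (mod 15), i.e. 8^(-1) ≡ 2 (mod 15).
Check: 8 × 2 = 16 ≡ 1 (mod 15)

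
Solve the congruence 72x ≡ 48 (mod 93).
x ≡ 11 (mod 31)

gcd(72, 93) = 3, which divides 48, so solutions exist.
Divide through by 3: 24x ≡ 16 (mod 31).
Find 24^(-1) mod 31 by the extended Euclidean algorithm:
31 = 1 × 24 + 7  ⟹  7 = (1)·31 + (-1)·24
24 = 3 × 7 + 3  ⟹  3 = (-3)·31 + (4)·24
7 = 2 × 3 + 1  ⟹  1 = (7)·31 + (-9)·24
So (-9)·24 ≡ 1 (mod 31), i.e. 24^(-1) ≡ -9 ≡ 22 (mod 31).
x ≡ 22 × 16 = 352 ≡ 11 (mod 31).
Check: 72 × 11 = 792 ≡ 48 (mod 93).
x ≡ 11 (mod 31), giving 3 solutions mod 93.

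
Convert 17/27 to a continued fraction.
[0; 1, 1, 1, 2, 3]

Euclidean algorithm steps:
17 = 0 × 27 + 17
27 = 1 × 17 + 10
17 = 1 × 10 + 7
10 = 1 × 7 + 3
7 = 2 × 3 + 1
3 = 3 × 1 + 0
Continued fraction: [0; 1, 1, 1, 2, 3]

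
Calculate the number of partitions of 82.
20506255

p(n) counts ways to write n as a sum of positive integers (order ignored).
Euler's pentagonal recurrence: p(k) = p(k-1) + p(k-2) - p(k-5) - p(k-7) + p(k-12) + p(k-15) - ... (offsets j(3j∓1)/2, signs ++--, p(0)=1, p(<0)=0).
DP table for k = 0..81: p(0)=1, p(1)=1, p(2)=2, p(3)=3, p(4)=5, p(5)=7, p(6)=11, p(7)=15, p(8)=22, p(9)=30, p(10)=42, p(11)=56, p(12)=77, p(13)=101, p(14)=135, p(15)=176, p(16)=231, p(17)=297, p(18)=385, p(19)=490, p(20)=627, p(21)=792, p(22)=1002, p(23)=1255, p(24)=1575, p(25)=1958, p(26)=2436, p(27)=3010, p(28)=3718, p(29)=4565, p(30)=5604, p(31)=6842, p(32)=8349, p(33)=10143, p(34)=12310, p(35)=14883, p(36)=17977, p(37)=21637, p(38)=26015, p(39)=31185, p(40)=37338, p(41)=44583, p(42)=53174, p(43)=63261, p(44)=75175, p(45)=89134, p(46)=105558, p(47)=124754, p(48)=147273, p(49)=173525, p(50)=204226, p(51)=239943, p(52)=281589, p(53)=329931, p(54)=386155, p(55)=451276, p(56)=526823, p(57)=614154, p(58)=715220, p(59)=831820, p(60)=966467, p(61)=1121505, p(62)=1300156, p(63)=1505499, p(64)=1741630, p(65)=2012558, p(66)=2323520, p(67)=2679689, p(68)=3087735, p(69)=3554345, p(70)=4087968, p(71)=4697205, p(72)=5392783, p(73)=6185689, p(74)=7089500, p(75)=8118264, p(76)=9289091, p(77)=10619863, p(78)=12132164, p(79)=13848650, p(80)=15796476, p(81)=18004327.
Final step: p(82) = p(81) + p(80) - p(77) - p(75) + p(70) + p(67) - p(60) - p(56) + p(47) + p(42) - p(31) - p(25) + p(12) + p(5)
= 18004327 + 15796476 - 10619863 - 8118264 + 4087968 + 2679689 - 966467 - 526823 + 124754 + 53174 - 6842 - 1958 + 77 + 7
= 20506255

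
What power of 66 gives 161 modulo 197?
70

Baby-step giant-step with step n = ⌈√197⌉ = 15.
Baby steps 66^j mod 197 (j:value) for j=0..14: 0:1, 1:66, 2:22, 3:73, 4:90, 5:30, 6:10, 7:69, 8:23, 9:139, 10:112, 11:103, 12:100, 13:99, 14:33.
Giant-step multiplier: 66^(-15) ≡ 66^(196-15) = 66^181 ≡ 18 (mod 197).
Giant steps γ_i = 161·18^i mod 197: γ_0=161, γ_1=140, γ_2=156, γ_3=50, γ_4=112 (in table at j=10).
x = i·n + j = 4·15 + 10 = 70.
Check: 66^70 ≡ 161 (mod 197).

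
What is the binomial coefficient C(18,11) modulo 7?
2

Using Lucas' theorem:
Write n=18 and k=11 in base 7:
n in base 7: [2, 4]
k in base 7: [1, 4]
C(18,11) mod 7 = ∏ C(n_i, k_i) mod 7
Digit binomials (mod 7): C(2,1) = 2; C(4,4) = 1
Product: 2 × 1 = 2 ≡ 2 (mod 7)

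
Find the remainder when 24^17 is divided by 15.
9

Repeated squaring. Binary of 17 = 10001.
24^1 ≡ 9 (mod 15); 24^2 ≡ 6 (mod 15); 24^4 ≡ 6 (mod 15); 24^8 ≡ 6 (mod 15); 24^16 ≡ 6 (mod 15)
24^17 = 24^1 × 24^16 ≡ 9 (mod 15)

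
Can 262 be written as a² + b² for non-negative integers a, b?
Not possible

Factorization: 262 = 2 × 131
By Fermat: n is sum of two squares iff every prime p ≡ 3 (mod 4) appears to even power.
Prime(s) ≡ 3 (mod 4) with odd exponent: [(131, 1)]
Therefore 262 cannot be expressed as a² + b².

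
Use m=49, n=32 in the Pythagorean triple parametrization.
(1377, 3136, 3425)

Euclid's formula: a = m² - n², b = 2mn, c = m² + n²
m = 49, n = 32
a = 49² - 32² = 2401 - 1024 = 1377
b = 2 × 49 × 32 = 3136
c = 49² + 32² = 2401 + 1024 = 3425
Verification: 1377² + 3136² = 1896129 + 9834496 = 11730625 = 3425² ✓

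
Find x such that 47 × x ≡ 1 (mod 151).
45

gcd(47, 151) = 1, so the inverse exists.
Extended Euclidean algorithm on (151, 47):
151 = 3 × 47 + 10  ⟹  10 = (1)·151 + (-3)·47
47 = 4 × 10 + 7  ⟹  7 = (-4)·151 + (13)·47
10 = 1 × 7 + 3  ⟹  3 = (5)·151 + (-16)·47
7 = 2 × 3 + 1  ⟹  1 = (-14)·151 + (45)·47
So (45)·47 ≡ 1 (mod 151), i.e. 47^(-1) ≡ 45 (mod 151).
Check: 47 × 45 = 2115 ≡ 1 (mod 151)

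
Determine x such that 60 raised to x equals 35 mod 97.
32

Baby-step giant-step with step n = ⌈√97⌉ = 10.
Baby steps 60^j mod 97 (j:value) for j=0..9: 0:1, 1:60, 2:11, 3:78, 4:24, 5:82, 6:70, 7:29, 8:91, 9:28.
Giant-step multiplier: 60^(-10) ≡ 60^(96-10) = 60^86 ≡ 72 (mod 97).
Giant steps γ_i = 35·72^i mod 97: γ_0=35, γ_1=95, γ_2=50, γ_3=11 (in table at j=2).
x = i·n + j = 3·10 + 2 = 32.
Check: 60^32 ≡ 35 (mod 97).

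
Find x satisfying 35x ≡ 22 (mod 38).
x ≡ 18 (mod 38)

gcd(35, 38) = 1, which divides 22, so solutions exist.
Find 35^(-1) mod 38 by the extended Euclidean algorithm:
38 = 1 × 35 + 3  ⟹  3 = (1)·38 + (-1)·35
35 = 11 × 3 + 2  ⟹  2 = (-11)·38 + (12)·35
3 = 1 × 2 + 1  ⟹  1 = (12)·38 + (-13)·35
So (-13)·35 ≡ 1 (mod 38), i.e. 35^(-1) ≡ -13 ≡ 25 (mod 38).
x ≡ 25 × 22 = 550 ≡ 18 (mod 38).
Check: 35 × 18 = 630 ≡ 22 (mod 38).
Unique solution: x ≡ 18 (mod 38)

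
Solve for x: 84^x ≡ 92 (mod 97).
73

Baby-step giant-step with step n = ⌈√97⌉ = 10.
Baby steps 84^j mod 97 (j:value) for j=0..9: 0:1, 1:84, 2:72, 3:34, 4:43, 5:23, 6:89, 7:7, 8:6, 9:19.
Giant-step multiplier: 84^(-10) ≡ 84^(96-10) = 84^86 ≡ 86 (mod 97).
Giant steps γ_i = 92·86^i mod 97: γ_0=92, γ_1=55, γ_2=74, γ_3=59, γ_4=30, γ_5=58, γ_6=41, γ_7=34 (in table at j=3).
x = i·n + j = 7·10 + 3 = 73.
Check: 84^73 ≡ 92 (mod 97).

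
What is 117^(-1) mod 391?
127

gcd(117, 391) = 1, so the inverse exists.
Extended Euclidean algorithm on (391, 117):
391 = 3 × 117 + 40  ⟹  40 = (1)·391 + (-3)·117
117 = 2 × 40 + 37  ⟹  37 = (-2)·391 + (7)·117
40 = 1 × 37 + 3  ⟹  3 = (3)·391 + (-10)·117
37 = 12 × 3 + 1  ⟹  1 = (-38)·391 + (127)·117
So (127)·117 ≡ 1 (mod 391), i.e. 117^(-1) ≡ 127 (mod 391).
Check: 117 × 127 = 14859 ≡ 1 (mod 391)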